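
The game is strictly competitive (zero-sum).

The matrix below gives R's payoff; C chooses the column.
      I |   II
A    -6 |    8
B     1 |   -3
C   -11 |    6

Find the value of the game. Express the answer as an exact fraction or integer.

-5/9

Row C is strictly dominated by row A, so R never plays it.
The remaining 2×2 game on (A, B) × (I, II) has no saddle point. Let R play A with probability p; indifference gives −6p + (1−p) = 8p − 3(1−p), so p = 2/9.
Similarly C's optimal q on I is 11/18, and the value is -6·(11/18) + (8)·(7/18) = -5/9.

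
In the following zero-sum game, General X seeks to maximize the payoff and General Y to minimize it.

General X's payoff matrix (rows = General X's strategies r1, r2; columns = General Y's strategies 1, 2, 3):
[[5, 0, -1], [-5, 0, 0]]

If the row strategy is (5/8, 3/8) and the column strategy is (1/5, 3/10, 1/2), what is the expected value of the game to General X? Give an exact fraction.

-1/16

Against (1/5, 3/10, 1/2), each row's expected payoff is r1: 1/2; r2: -1.
Taking the (5/8, 3/8)-weighted average: (5/8)·(1/2) + (3/8)·(-1) = -1/16.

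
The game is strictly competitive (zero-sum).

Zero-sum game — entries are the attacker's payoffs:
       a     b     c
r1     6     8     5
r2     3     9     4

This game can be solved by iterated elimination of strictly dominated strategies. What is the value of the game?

5

Column b is strictly dominated by a for the defender (6<8, 3<9); eliminate b.
Row r2 is strictly dominated by row r1 (6>3, 5>4); eliminate r2.
Column a is strictly dominated by c for the defender (5<6); eliminate a.
Only (r1, c) remains, with payoff 5.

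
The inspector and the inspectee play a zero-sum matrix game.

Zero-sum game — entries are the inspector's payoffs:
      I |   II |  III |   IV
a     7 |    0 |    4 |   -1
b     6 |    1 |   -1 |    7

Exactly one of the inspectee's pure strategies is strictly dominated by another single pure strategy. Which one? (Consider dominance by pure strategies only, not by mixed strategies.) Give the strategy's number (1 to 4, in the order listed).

1

The inspectee prefers columns that give the inspector less. Compare I with II: 0 < 7, 1 < 6.
So II strictly dominates I for the inspectee; I is strictly dominated.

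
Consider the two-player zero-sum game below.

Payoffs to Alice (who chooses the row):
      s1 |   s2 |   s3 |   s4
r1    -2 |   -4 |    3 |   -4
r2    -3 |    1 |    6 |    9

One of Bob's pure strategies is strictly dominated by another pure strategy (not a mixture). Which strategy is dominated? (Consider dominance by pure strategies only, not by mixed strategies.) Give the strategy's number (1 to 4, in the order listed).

Bob prefers columns that give Alice less. Compare s3 with s1: -2 < 3, -3 < 6.
So s1 strictly dominates s3 for Bob; s3 is strictly dominated.

3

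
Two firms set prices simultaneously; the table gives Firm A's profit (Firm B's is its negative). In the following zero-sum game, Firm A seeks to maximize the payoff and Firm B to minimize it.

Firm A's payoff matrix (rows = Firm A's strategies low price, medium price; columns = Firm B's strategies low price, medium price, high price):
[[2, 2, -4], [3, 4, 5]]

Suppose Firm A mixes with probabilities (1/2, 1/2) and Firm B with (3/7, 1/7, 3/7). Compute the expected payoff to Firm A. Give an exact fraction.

12/7

Against (3/7, 1/7, 3/7), each row's expected payoff is low price: -4/7; medium price: 4.
Taking the (1/2, 1/2)-weighted average: (1/2)·(-4/7) + (1/2)·(4) = 12/7.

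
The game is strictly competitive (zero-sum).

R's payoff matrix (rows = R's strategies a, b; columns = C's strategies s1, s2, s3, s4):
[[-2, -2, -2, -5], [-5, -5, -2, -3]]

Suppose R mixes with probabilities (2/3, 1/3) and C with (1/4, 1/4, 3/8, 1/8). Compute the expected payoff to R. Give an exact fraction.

-67/24

Against (1/4, 1/4, 3/8, 1/8), each row's expected payoff is a: -19/8; b: -29/8.
Taking the (2/3, 1/3)-weighted average: (2/3)·(-19/8) + (1/3)·(-29/8) = -67/24.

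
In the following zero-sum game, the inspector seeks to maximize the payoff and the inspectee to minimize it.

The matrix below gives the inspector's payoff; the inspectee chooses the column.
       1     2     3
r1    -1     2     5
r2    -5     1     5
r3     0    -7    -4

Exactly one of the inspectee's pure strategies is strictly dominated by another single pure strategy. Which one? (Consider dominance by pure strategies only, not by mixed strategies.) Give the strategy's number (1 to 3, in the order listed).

3

The inspectee prefers columns that give the inspector less. Compare 3 with 2: 2 < 5, 1 < 5, -7 < -4.
So 2 strictly dominates 3 for the inspectee; 3 is strictly dominated.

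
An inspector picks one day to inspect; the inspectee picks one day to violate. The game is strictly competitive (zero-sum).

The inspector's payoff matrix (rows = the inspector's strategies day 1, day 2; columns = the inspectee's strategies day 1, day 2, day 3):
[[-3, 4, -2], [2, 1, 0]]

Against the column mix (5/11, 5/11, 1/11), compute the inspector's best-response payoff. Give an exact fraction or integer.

15/11

day 1: (-3)·(5/11) + (4)·(5/11) + (-2)·(1/11) = 3/11.
day 2: (2)·(5/11) + (1)·(5/11) + (0)·(1/11) = 15/11.
The best pure response is day 2 with expected payoff 15/11.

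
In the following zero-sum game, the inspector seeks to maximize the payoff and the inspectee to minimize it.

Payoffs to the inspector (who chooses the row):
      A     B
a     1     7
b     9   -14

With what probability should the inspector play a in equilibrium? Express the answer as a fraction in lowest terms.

23/29

Row minima are 1 and -14, so the inspector's maximin is 1; column maxima are 9 and 7, so the inspectee's minimax is 7. These differ, so the equilibrium is in mixed strategies.
Let the inspector play a with probability p. The inspectee is indifferent when p + 9(1−p) = 7p − 14(1−p), giving p = 23/29.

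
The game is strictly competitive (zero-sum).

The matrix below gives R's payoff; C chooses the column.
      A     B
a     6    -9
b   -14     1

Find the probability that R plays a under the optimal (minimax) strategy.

Row minima are -9 and -14, so R's maximin is -9; column maxima are 6 and 1, so C's minimax is 1. These differ, so the equilibrium is in mixed strategies.
Let R play a with probability p. C is indifferent when 6p − 14(1−p) = −9p + (1−p), giving p = 1/2.

1/2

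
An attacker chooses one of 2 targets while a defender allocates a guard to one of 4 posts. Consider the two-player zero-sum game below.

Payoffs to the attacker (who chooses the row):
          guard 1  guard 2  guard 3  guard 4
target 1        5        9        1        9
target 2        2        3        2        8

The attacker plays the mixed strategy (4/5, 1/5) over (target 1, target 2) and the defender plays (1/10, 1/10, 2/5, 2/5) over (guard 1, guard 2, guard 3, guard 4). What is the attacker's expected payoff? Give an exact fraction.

Against (1/10, 1/10, 2/5, 2/5), each row's expected payoff is target 1: 27/5; target 2: 9/2.
Taking the (4/5, 1/5)-weighted average: (4/5)·(27/5) + (1/5)·(9/2) = 261/50.

261/50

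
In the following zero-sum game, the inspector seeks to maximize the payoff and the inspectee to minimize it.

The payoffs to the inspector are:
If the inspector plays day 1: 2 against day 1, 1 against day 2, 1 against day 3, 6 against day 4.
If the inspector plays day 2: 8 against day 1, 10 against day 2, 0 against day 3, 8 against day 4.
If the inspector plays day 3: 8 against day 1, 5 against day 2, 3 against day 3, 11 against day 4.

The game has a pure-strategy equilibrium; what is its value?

3

Row minima: 1, 0, 3 → the inspector's maximin is 3.
Column maxima: 8, 10, 3, 11 → the inspectee's minimax is 3.
They coincide at (day 3, day 3), so the value is 3.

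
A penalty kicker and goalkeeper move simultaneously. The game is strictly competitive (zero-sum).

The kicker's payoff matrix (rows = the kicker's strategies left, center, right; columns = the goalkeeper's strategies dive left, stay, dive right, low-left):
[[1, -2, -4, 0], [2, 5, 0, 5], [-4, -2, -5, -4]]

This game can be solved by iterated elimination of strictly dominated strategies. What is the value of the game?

Row left is strictly dominated by row center (2>1, 5>-2, 0>-4, 5>0); eliminate left.
Row right is strictly dominated by row center (2>-4, 5>-2, 0>-5, 5>-4); eliminate right.
Column low-left is strictly dominated by dive left for the goalkeeper (2<5); eliminate low-left.
Column stay is strictly dominated by dive left for the goalkeeper (2<5); eliminate stay.
Column dive left is strictly dominated by dive right for the goalkeeper (0<2); eliminate dive left.
Only (center, dive right) remains, with payoff 0.

0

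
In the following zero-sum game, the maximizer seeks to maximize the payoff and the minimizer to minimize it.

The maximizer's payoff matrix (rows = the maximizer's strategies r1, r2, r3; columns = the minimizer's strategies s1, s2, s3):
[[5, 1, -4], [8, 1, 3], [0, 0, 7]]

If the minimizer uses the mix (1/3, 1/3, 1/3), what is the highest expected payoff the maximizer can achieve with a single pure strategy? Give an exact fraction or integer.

r1: (5)·(1/3) + (1)·(1/3) + (-4)·(1/3) = 2/3.
r2: (8)·(1/3) + (1)·(1/3) + (3)·(1/3) = 4.
r3: (0)·(1/3) + (0)·(1/3) + (7)·(1/3) = 7/3.
The best pure response is r2 with expected payoff 4.

4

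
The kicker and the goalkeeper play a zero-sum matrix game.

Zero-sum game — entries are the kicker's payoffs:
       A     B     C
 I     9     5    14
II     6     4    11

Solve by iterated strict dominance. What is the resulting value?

Row II is strictly dominated by row I (9>6, 5>4, 14>11); eliminate II.
Column C is strictly dominated by A for the goalkeeper (9<14); eliminate C.
Column A is strictly dominated by B for the goalkeeper (5<9); eliminate A.
Only (I, B) remains, with payoff 5.

5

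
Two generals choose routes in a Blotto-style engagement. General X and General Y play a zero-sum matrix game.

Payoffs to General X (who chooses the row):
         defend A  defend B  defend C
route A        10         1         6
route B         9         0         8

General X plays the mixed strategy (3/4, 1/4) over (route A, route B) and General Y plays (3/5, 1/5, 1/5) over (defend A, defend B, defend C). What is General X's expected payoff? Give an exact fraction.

Against (3/5, 1/5, 1/5), each row's expected payoff is route A: 37/5; route B: 7.
Taking the (3/4, 1/4)-weighted average: (3/4)·(37/5) + (1/4)·(7) = 73/10.

73/10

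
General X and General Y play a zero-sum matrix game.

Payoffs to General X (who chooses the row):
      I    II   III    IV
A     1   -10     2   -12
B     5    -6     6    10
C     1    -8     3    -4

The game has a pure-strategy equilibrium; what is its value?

-6

Row minima: -12, -6, -8 → General X's maximin is -6.
Column maxima: 5, -6, 6, 10 → General Y's minimax is -6.
They coincide at (B, II), so the value is -6.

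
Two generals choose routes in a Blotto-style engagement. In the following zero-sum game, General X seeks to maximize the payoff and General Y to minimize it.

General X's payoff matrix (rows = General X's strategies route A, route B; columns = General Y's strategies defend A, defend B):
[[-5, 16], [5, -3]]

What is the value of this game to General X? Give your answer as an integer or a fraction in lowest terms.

Row minima are -5 and -3, so General X's maximin is -3; column maxima are 5 and 16, so General Y's minimax is 5. These differ, so the equilibrium is in mixed strategies.
Let General X play route A with probability p. General Y is indifferent when −5p + 5(1−p) = 16p − 3(1−p), giving p = 8/29.
Let General Y play defend A with probability q. General X is indifferent when −5q + 16(1−q) = 5q − 3(1−q), giving q = 19/29.
The value is -5·(19/29) + (16)·(10/29) = 65/29.

65/29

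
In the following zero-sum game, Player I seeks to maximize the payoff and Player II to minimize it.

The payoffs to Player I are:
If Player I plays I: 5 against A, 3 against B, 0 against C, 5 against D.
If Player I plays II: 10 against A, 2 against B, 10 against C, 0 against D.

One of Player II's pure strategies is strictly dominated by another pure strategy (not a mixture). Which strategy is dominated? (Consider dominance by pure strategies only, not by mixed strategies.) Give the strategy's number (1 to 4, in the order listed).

1

Player II prefers columns that give Player I less. Compare A with B: 3 < 5, 2 < 10.
So B strictly dominates A for Player II; A is strictly dominated.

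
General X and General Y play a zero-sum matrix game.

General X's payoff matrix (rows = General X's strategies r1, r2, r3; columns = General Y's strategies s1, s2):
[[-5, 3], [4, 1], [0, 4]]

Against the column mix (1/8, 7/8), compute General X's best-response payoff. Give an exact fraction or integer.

r1: (-5)·(1/8) + (3)·(7/8) = 2.
r2: (4)·(1/8) + (1)·(7/8) = 11/8.
r3: (0)·(1/8) + (4)·(7/8) = 7/2.
The best pure response is r3 with expected payoff 7/2.

7/2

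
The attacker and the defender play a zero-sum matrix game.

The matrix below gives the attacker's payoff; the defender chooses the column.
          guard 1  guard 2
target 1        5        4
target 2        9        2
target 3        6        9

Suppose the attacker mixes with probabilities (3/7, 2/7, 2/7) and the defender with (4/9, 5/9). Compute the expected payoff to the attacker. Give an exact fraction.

50/9

Against (4/9, 5/9), each row's expected payoff is target 1: 40/9; target 2: 46/9; target 3: 23/3.
Taking the (3/7, 2/7, 2/7)-weighted average: (3/7)·(40/9) + (2/7)·(46/9) + (2/7)·(23/3) = 50/9.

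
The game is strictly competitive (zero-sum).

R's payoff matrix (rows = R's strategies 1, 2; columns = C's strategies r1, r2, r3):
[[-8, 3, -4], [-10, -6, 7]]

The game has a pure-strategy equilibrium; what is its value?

Row minima: -8, -10 → R's maximin is -8.
Column maxima: -8, 3, 7 → C's minimax is -8.
They coincide at (1, r1), so the value is -8.

-8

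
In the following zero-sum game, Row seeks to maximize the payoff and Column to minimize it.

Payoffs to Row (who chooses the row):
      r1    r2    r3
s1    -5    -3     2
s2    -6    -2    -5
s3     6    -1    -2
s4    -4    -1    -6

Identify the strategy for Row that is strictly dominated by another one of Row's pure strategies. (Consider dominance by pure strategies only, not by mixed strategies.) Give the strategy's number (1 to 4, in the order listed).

2

Compare s2 with s3: 6 > -6, -1 > -2, -2 > -5.
So s3 strictly dominates s2 for Row; s2 is strictly dominated.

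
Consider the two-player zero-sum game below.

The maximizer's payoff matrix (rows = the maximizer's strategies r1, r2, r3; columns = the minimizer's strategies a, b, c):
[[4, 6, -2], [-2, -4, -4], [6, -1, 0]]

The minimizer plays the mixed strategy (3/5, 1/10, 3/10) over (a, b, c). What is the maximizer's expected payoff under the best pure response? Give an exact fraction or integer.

7/2

r1: (4)·(3/5) + (6)·(1/10) + (-2)·(3/10) = 12/5.
r2: (-2)·(3/5) + (-4)·(1/10) + (-4)·(3/10) = -14/5.
r3: (6)·(3/5) + (-1)·(1/10) + (0)·(3/10) = 7/2.
The best pure response is r3 with expected payoff 7/2.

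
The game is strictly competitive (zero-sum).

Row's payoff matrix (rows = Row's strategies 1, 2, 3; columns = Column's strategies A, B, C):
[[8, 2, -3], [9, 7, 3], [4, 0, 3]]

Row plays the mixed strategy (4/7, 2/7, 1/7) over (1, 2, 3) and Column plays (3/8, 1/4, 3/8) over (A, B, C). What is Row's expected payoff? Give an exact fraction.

197/56

Against (3/8, 1/4, 3/8), each row's expected payoff is 1: 19/8; 2: 25/4; 3: 21/8.
Taking the (4/7, 2/7, 1/7)-weighted average: (4/7)·(19/8) + (2/7)·(25/4) + (1/7)·(21/8) = 197/56.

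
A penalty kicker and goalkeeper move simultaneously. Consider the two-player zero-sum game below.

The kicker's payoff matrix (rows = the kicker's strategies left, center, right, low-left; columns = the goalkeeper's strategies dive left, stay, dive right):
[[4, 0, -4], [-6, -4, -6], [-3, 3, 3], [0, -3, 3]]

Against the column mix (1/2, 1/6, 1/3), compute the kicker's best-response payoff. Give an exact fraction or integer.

2/3

left: (4)·(1/2) + (0)·(1/6) + (-4)·(1/3) = 2/3.
center: (-6)·(1/2) + (-4)·(1/6) + (-6)·(1/3) = -17/3.
right: (-3)·(1/2) + (3)·(1/6) + (3)·(1/3) = 0.
low-left: (0)·(1/2) + (-3)·(1/6) + (3)·(1/3) = 1/2.
The best pure response is left with expected payoff 2/3.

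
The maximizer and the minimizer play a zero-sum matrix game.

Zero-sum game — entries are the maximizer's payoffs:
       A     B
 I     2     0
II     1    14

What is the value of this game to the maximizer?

28/15

Row minima are 0 and 1, so the maximizer's maximin is 1; column maxima are 2 and 14, so the minimizer's minimax is 2. These differ, so the equilibrium is in mixed strategies.
Let the maximizer play I with probability p. The minimizer is indifferent when 2p + (1−p) = 14(1−p), giving p = 13/15.
Let the minimizer play A with probability q. The maximizer is indifferent when 2q = q + 14(1−q), giving q = 14/15.
The value is 2·(14/15) + (0)·(1/15) = 28/15.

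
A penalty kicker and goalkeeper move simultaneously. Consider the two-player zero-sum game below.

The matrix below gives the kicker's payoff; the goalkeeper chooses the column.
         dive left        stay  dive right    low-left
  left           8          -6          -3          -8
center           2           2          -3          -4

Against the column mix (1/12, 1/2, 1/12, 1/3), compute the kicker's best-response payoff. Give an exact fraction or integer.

-5/12

left: (8)·(1/12) + (-6)·(1/2) + (-3)·(1/12) + (-8)·(1/3) = -21/4.
center: (2)·(1/12) + (2)·(1/2) + (-3)·(1/12) + (-4)·(1/3) = -5/12.
The best pure response is center with expected payoff -5/12.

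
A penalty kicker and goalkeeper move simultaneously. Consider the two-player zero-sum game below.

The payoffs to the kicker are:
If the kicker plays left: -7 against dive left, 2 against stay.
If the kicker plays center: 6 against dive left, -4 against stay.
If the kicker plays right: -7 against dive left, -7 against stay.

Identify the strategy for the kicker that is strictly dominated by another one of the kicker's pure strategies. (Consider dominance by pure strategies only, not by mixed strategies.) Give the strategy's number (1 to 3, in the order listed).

Compare right with center: 6 > -7, -4 > -7.
So center strictly dominates right for the kicker; right is strictly dominated.

3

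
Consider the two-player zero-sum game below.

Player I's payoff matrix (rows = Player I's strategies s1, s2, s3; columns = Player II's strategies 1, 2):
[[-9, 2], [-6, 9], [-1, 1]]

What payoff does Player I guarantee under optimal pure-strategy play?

Row minima: -9, -6, -1 → Player I's maximin is -1.
Column maxima: -1, 9 → Player II's minimax is -1.
They coincide at (s3, 1), so the value is -1.

-1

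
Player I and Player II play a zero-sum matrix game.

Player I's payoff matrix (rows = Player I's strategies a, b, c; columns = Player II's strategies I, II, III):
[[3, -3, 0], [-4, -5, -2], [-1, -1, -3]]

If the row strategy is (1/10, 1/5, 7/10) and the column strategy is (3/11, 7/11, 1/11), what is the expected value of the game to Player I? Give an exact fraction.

-201/110

Against (3/11, 7/11, 1/11), each row's expected payoff is a: -12/11; b: -49/11; c: -13/11.
Taking the (1/10, 1/5, 7/10)-weighted average: (1/10)·(-12/11) + (1/5)·(-49/11) + (7/10)·(-13/11) = -201/110.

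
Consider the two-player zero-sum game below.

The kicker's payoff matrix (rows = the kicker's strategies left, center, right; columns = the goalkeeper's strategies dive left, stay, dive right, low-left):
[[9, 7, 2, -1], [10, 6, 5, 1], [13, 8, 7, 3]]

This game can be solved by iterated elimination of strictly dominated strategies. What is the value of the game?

3

Row center is strictly dominated by row right (13>10, 8>6, 7>5, 3>1); eliminate center.
Column stay is strictly dominated by dive right for the goalkeeper (2<7, 7<8); eliminate stay.
Row left is strictly dominated by row right (13>9, 7>2, 3>-1); eliminate left.
Column dive left is strictly dominated by dive right for the goalkeeper (7<13); eliminate dive left.
Column dive right is strictly dominated by low-left for the goalkeeper (3<7); eliminate dive right.
Only (right, low-left) remains, with payoff 3.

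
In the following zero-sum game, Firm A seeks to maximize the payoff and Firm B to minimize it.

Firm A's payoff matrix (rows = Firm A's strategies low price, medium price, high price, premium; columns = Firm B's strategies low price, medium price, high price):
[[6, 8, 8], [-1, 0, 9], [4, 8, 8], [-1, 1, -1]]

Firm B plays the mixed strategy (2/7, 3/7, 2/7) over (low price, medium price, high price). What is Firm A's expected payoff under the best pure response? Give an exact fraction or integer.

low price: (6)·(2/7) + (8)·(3/7) + (8)·(2/7) = 52/7.
medium price: (-1)·(2/7) + (0)·(3/7) + (9)·(2/7) = 16/7.
high price: (4)·(2/7) + (8)·(3/7) + (8)·(2/7) = 48/7.
premium: (-1)·(2/7) + (1)·(3/7) + (-1)·(2/7) = -1/7.
The best pure response is low price with expected payoff 52/7.

52/7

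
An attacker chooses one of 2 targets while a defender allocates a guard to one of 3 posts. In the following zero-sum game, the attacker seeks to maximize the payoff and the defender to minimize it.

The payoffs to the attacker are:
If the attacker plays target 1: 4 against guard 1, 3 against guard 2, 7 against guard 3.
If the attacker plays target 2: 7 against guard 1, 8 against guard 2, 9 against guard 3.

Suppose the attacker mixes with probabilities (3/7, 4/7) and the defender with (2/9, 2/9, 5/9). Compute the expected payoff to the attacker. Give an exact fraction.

Against (2/9, 2/9, 5/9), each row's expected payoff is target 1: 49/9; target 2: 25/3.
Taking the (3/7, 4/7)-weighted average: (3/7)·(49/9) + (4/7)·(25/3) = 149/21.

149/21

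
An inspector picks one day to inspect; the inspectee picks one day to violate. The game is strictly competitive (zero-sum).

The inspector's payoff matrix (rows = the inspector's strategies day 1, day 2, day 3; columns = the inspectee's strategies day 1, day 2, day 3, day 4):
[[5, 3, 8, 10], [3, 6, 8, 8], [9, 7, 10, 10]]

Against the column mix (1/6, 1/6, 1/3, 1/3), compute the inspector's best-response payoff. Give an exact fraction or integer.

day 1: (5)·(1/6) + (3)·(1/6) + (8)·(1/3) + (10)·(1/3) = 22/3.
day 2: (3)·(1/6) + (6)·(1/6) + (8)·(1/3) + (8)·(1/3) = 41/6.
day 3: (9)·(1/6) + (7)·(1/6) + (10)·(1/3) + (10)·(1/3) = 28/3.
The best pure response is day 3 with expected payoff 28/3.

28/3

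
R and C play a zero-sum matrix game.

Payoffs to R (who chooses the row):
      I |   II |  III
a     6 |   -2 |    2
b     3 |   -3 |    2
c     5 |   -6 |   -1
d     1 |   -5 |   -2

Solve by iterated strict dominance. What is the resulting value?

Row c is strictly dominated by row a (6>5, -2>-6, 2>-1); eliminate c.
Column III is strictly dominated by II for C (-2<2, -3<2, -5<-2); eliminate III.
Column I is strictly dominated by II for C (-2<6, -3<3, -5<1); eliminate I.
Row b is strictly dominated by row a (-2>-3); eliminate b.
Row d is strictly dominated by row a (-2>-5); eliminate d.
Only (a, II) remains, with payoff -2.

-2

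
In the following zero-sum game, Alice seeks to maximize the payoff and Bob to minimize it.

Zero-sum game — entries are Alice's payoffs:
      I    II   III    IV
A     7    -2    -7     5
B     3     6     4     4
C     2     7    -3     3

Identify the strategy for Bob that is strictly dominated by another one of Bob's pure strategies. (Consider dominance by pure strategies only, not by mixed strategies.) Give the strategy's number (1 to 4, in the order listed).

2

Bob prefers columns that give Alice less. Compare II with III: -7 < -2, 4 < 6, -3 < 7.
So III strictly dominates II for Bob; II is strictly dominated.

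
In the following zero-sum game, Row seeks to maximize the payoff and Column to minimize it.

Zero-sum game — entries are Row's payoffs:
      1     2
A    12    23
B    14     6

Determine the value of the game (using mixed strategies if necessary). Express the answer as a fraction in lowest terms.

250/19

Row minima are 12 and 6, so Row's maximin is 12; column maxima are 14 and 23, so Column's minimax is 14. These differ, so the equilibrium is in mixed strategies.
Let Row play A with probability p. Column is indifferent when 12p + 14(1−p) = 23p + 6(1−p), giving p = 8/19.
Let Column play 1 with probability q. Row is indifferent when 12q + 23(1−q) = 14q + 6(1−q), giving q = 17/19.
The value is 12·(17/19) + (23)·(2/19) = 250/19.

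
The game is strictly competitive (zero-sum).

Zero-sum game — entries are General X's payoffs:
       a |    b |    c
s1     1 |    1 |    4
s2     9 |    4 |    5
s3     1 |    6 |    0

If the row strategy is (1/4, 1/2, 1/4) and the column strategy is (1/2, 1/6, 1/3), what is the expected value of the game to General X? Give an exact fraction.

Against (1/2, 1/6, 1/3), each row's expected payoff is s1: 2; s2: 41/6; s3: 3/2.
Taking the (1/4, 1/2, 1/4)-weighted average: (1/4)·(2) + (1/2)·(41/6) + (1/4)·(3/2) = 103/24.

103/24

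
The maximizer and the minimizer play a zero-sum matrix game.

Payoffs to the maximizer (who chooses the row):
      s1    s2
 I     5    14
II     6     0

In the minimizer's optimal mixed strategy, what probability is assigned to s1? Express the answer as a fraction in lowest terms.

14/15

Row minima are 5 and 0, so the maximizer's maximin is 5; column maxima are 6 and 14, so the minimizer's minimax is 6. These differ, so the equilibrium is in mixed strategies.
Let the minimizer play s1 with probability q. The maximizer is indifferent when 5q + 14(1−q) = 6q, giving q = 14/15.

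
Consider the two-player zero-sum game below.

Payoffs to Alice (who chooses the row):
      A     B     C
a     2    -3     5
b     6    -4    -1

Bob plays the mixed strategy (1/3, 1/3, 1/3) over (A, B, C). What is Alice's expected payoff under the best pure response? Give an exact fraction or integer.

4/3

a: (2)·(1/3) + (-3)·(1/3) + (5)·(1/3) = 4/3.
b: (6)·(1/3) + (-4)·(1/3) + (-1)·(1/3) = 1/3.
The best pure response is a with expected payoff 4/3.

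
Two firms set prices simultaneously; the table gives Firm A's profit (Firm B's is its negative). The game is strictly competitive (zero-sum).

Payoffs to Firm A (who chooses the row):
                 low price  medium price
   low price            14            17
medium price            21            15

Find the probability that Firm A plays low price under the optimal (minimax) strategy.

2/3

Row minima are 14 and 15, so Firm A's maximin is 15; column maxima are 21 and 17, so Firm B's minimax is 17. These differ, so the equilibrium is in mixed strategies.
Let Firm A play low price with probability p. Firm B is indifferent when 14p + 21(1−p) = 17p + 15(1−p), giving p = 2/3.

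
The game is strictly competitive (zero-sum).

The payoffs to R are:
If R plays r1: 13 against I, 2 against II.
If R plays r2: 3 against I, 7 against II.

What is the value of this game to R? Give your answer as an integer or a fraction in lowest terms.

17/3

Row minima are 2 and 3, so R's maximin is 3; column maxima are 13 and 7, so C's minimax is 7. These differ, so the equilibrium is in mixed strategies.
Let R play r1 with probability p. C is indifferent when 13p + 3(1−p) = 2p + 7(1−p), giving p = 4/15.
Let C play I with probability q. R is indifferent when 13q + 2(1−q) = 3q + 7(1−q), giving q = 1/3.
The value is 13·(1/3) + (2)·(2/3) = 17/3.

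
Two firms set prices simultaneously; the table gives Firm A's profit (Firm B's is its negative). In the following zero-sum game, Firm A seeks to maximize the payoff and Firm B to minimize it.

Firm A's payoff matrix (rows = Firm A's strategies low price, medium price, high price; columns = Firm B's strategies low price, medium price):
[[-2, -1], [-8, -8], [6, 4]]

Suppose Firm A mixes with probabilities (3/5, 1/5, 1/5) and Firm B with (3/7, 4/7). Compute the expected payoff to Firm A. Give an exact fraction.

Against (3/7, 4/7), each row's expected payoff is low price: -10/7; medium price: -8; high price: 34/7.
Taking the (3/5, 1/5, 1/5)-weighted average: (3/5)·(-10/7) + (1/5)·(-8) + (1/5)·(34/7) = -52/35.

-52/35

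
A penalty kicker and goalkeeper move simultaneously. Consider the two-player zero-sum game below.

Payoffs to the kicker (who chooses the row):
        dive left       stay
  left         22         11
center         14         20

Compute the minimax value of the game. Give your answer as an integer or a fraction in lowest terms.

286/17

Row minima are 11 and 14, so the kicker's maximin is 14; column maxima are 22 and 20, so the goalkeeper's minimax is 20. These differ, so the equilibrium is in mixed strategies.
Let the kicker play left with probability p. The goalkeeper is indifferent when 22p + 14(1−p) = 11p + 20(1−p), giving p = 6/17.
Let the goalkeeper play dive left with probability q. The kicker is indifferent when 22q + 11(1−q) = 14q + 20(1−q), giving q = 9/17.
The value is 22·(9/17) + (11)·(8/17) = 286/17.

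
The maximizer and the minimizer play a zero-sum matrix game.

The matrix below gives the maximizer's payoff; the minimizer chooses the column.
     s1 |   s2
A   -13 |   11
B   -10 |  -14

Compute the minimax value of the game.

-73/7

Row minima are -13 and -14, so the maximizer's maximin is -13; column maxima are -10 and 11, so the minimizer's minimax is -10. These differ, so the equilibrium is in mixed strategies.
Let the maximizer play A with probability p. The minimizer is indifferent when −13p − 10(1−p) = 11p − 14(1−p), giving p = 1/7.
Let the minimizer play s1 with probability q. The maximizer is indifferent when −13q + 11(1−q) = −10q − 14(1−q), giving q = 25/28.
The value is -13·(25/28) + (11)·(3/28) = -73/7.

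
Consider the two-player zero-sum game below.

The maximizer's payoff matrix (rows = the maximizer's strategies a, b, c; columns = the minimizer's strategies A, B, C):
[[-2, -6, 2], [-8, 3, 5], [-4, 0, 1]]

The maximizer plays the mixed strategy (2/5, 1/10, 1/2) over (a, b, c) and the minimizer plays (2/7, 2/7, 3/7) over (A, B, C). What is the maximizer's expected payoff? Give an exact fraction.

-6/7

Against (2/7, 2/7, 3/7), each row's expected payoff is a: -10/7; b: 5/7; c: -5/7.
Taking the (2/5, 1/10, 1/2)-weighted average: (2/5)·(-10/7) + (1/10)·(5/7) + (1/2)·(-5/7) = -6/7.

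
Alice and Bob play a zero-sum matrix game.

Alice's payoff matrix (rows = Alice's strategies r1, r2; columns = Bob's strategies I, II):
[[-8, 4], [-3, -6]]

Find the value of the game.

-4

Row minima are -8 and -6, so Alice's maximin is -6; column maxima are -3 and 4, so Bob's minimax is -3. These differ, so the equilibrium is in mixed strategies.
Let Alice play r1 with probability p. Bob is indifferent when −8p − 3(1−p) = 4p − 6(1−p), giving p = 1/5.
Let Bob play I with probability q. Alice is indifferent when −8q + 4(1−q) = −3q − 6(1−q), giving q = 2/3.
The value is -8·(2/3) + (4)·(1/3) = -4.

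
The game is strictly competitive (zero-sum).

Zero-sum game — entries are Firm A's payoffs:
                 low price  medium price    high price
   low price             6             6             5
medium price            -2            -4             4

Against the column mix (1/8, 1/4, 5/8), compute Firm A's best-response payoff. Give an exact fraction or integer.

43/8

low price: (6)·(1/8) + (6)·(1/4) + (5)·(5/8) = 43/8.
medium price: (-2)·(1/8) + (-4)·(1/4) + (4)·(5/8) = 5/4.
The best pure response is low price with expected payoff 43/8.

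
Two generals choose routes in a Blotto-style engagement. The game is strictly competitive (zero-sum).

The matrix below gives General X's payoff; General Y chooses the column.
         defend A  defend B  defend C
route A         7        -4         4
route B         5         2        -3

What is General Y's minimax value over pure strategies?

2

The worst case (largest entry) in each column is defend A: 7, defend B: 2, defend C: 4.
The best (smallest) of these is 2.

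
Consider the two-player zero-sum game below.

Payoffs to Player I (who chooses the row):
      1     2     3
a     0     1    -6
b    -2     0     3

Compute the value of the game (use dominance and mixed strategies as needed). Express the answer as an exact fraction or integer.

-12/11

Column 2 is strictly dominated by 1 for Player II (it gives Player I more in every row).
The remaining 2×2 game on (a, b) × (1, 3) has no saddle point. Let Player I play a with probability p; indifference gives −2(1−p) = −6p + 3(1−p), so p = 5/11.
Similarly Player II's optimal q on 1 is 9/11, and the value is 0·(9/11) + (-6)·(2/11) = -12/11.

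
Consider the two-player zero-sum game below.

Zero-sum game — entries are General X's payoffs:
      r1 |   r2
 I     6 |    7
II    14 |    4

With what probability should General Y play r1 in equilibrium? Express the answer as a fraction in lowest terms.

3/11

Row minima are 6 and 4, so General X's maximin is 6; column maxima are 14 and 7, so General Y's minimax is 7. These differ, so the equilibrium is in mixed strategies.
Let General Y play r1 with probability q. General X is indifferent when 6q + 7(1−q) = 14q + 4(1−q), giving q = 3/11.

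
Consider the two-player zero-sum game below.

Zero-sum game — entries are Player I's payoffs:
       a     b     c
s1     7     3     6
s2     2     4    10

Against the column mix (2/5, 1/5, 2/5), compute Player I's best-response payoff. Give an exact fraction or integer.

29/5

s1: (7)·(2/5) + (3)·(1/5) + (6)·(2/5) = 29/5.
s2: (2)·(2/5) + (4)·(1/5) + (10)·(2/5) = 28/5.
The best pure response is s1 with expected payoff 29/5.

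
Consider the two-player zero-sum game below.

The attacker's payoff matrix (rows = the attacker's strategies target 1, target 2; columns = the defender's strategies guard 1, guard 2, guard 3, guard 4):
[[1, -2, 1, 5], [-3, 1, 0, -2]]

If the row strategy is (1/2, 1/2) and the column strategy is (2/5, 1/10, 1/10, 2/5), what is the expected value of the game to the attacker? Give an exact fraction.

1/5

Against (2/5, 1/10, 1/10, 2/5), each row's expected payoff is target 1: 23/10; target 2: -19/10.
Taking the (1/2, 1/2)-weighted average: (1/2)·(23/10) + (1/2)·(-19/10) = 1/5.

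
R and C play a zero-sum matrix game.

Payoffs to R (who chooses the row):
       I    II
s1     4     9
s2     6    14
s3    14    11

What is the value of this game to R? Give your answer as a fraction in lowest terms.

Row s1 is strictly dominated by row s2, so R never plays it.
The remaining 2×2 game on (s2, s3) × (I, II) has no saddle point. Let R play s2 with probability p; indifference gives 6p + 14(1−p) = 14p + 11(1−p), so p = 3/11.
Similarly C's optimal q on I is 3/11, and the value is 6·(3/11) + (14)·(8/11) = 130/11.

130/11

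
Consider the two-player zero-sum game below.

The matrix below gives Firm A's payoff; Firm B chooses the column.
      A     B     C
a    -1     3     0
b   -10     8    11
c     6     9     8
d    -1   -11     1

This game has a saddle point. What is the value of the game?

Row minima: -1, -10, 6, -11 → Firm A's maximin is 6.
Column maxima: 6, 9, 11 → Firm B's minimax is 6.
They coincide at (c, A), so the value is 6.

6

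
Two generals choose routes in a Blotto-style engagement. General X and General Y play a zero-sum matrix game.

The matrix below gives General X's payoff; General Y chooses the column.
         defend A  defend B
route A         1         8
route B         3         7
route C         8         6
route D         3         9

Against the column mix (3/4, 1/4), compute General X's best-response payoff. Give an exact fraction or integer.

route A: (1)·(3/4) + (8)·(1/4) = 11/4.
route B: (3)·(3/4) + (7)·(1/4) = 4.
route C: (8)·(3/4) + (6)·(1/4) = 15/2.
route D: (3)·(3/4) + (9)·(1/4) = 9/2.
The best pure response is route C with expected payoff 15/2.

15/2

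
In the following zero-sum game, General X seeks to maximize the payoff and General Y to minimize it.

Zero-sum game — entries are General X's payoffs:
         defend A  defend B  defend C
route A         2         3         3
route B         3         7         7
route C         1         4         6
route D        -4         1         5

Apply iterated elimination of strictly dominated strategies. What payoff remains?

3

Row route C is strictly dominated by row route B (3>1, 7>4, 7>6); eliminate route C.
Column defend C is strictly dominated by defend A for General Y (2<3, 3<7, -4<5); eliminate defend C.
Column defend B is strictly dominated by defend A for General Y (2<3, 3<7, -4<1); eliminate defend B.
Row route A is strictly dominated by row route B (3>2); eliminate route A.
Row route D is strictly dominated by row route B (3>-4); eliminate route D.
Only (route B, defend A) remains, with payoff 3.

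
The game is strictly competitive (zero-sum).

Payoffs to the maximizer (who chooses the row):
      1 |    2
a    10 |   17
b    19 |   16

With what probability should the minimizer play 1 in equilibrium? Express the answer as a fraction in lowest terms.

1/10

Row minima are 10 and 16, so the maximizer's maximin is 16; column maxima are 19 and 17, so the minimizer's minimax is 17. These differ, so the equilibrium is in mixed strategies.
Let the minimizer play 1 with probability q. The maximizer is indifferent when 10q + 17(1−q) = 19q + 16(1−q), giving q = 1/10.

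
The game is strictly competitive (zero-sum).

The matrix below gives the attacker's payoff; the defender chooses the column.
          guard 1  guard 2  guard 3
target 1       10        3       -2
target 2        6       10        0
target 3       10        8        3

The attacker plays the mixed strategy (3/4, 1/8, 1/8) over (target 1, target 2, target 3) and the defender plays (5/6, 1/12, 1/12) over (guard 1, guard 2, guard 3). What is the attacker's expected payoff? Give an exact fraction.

Against (5/6, 1/12, 1/12), each row's expected payoff is target 1: 101/12; target 2: 35/6; target 3: 37/4.
Taking the (3/4, 1/8, 1/8)-weighted average: (3/4)·(101/12) + (1/8)·(35/6) + (1/8)·(37/4) = 787/96.

787/96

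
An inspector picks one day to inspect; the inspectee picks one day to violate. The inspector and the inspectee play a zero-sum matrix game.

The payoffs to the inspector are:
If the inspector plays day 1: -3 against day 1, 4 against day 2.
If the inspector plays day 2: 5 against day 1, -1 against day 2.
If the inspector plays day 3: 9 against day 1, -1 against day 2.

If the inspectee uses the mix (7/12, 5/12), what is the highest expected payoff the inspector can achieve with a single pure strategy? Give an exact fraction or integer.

29/6

day 1: (-3)·(7/12) + (4)·(5/12) = -1/12.
day 2: (5)·(7/12) + (-1)·(5/12) = 5/2.
day 3: (9)·(7/12) + (-1)·(5/12) = 29/6.
The best pure response is day 3 with expected payoff 29/6.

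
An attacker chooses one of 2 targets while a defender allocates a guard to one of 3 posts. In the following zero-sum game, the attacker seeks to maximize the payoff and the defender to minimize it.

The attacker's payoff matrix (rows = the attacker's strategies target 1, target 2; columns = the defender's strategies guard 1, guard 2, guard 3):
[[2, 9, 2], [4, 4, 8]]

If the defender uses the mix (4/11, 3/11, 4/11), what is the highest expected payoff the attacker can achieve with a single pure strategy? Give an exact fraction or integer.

60/11

target 1: (2)·(4/11) + (9)·(3/11) + (2)·(4/11) = 43/11.
target 2: (4)·(4/11) + (4)·(3/11) + (8)·(4/11) = 60/11.
The best pure response is target 2 with expected payoff 60/11.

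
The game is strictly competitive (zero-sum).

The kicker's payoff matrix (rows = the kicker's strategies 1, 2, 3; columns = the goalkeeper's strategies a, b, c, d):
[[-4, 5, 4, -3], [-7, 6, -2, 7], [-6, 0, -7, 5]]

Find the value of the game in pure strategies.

Row minima: -4, -7, -7 → the kicker's maximin is -4.
Column maxima: -4, 6, 4, 7 → the goalkeeper's minimax is -4.
They coincide at (1, a), so the value is -4.

-4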